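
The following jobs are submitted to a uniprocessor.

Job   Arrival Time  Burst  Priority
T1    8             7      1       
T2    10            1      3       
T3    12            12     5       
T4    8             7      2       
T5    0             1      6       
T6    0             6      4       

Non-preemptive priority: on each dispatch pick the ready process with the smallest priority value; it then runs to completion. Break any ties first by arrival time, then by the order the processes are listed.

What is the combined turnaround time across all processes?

70

Gantt: | T6 0-6 | T5 6-7 | idle 7-8 | T1 8-15 | T4 15-22 | T2 22-23 | T3 23-35 |
Completion: T1=15  T2=23  T3=35  T4=22  T5=7  T6=6
Turnaround (C−A): T1=7  T2=13  T3=23  T4=14  T5=7  T6=6
Turnaround = completion − arrival: T1=7, T2=13, T3=23, T4=14, T5=7, T6=6
Total turnaround = 7 + 13 + 23 + 14 + 7 + 6 = 70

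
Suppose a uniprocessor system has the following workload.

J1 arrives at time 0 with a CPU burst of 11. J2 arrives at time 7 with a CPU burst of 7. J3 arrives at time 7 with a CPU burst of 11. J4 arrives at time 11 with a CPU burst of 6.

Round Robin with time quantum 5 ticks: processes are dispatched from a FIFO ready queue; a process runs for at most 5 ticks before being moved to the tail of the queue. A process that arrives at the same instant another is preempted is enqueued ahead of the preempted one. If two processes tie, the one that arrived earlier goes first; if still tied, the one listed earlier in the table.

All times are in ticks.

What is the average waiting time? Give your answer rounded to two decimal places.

14.50

Timeline: | J1 0-10 | J2 10-15 | J3 15-20 | J1 20-21 | J4 21-26 | J2 26-28 | J3 28-33 | J4 33-34 | J3 34-35 |
Completion: J1=21  J2=28  J3=35  J4=34
Turnaround (C−A): J1=21  J2=21  J3=28  J4=23
Waiting times: J1=10, J2=14, J3=17, J4=17
Average waiting = (10+14+17+17) / 4 = 58/4 = 14.50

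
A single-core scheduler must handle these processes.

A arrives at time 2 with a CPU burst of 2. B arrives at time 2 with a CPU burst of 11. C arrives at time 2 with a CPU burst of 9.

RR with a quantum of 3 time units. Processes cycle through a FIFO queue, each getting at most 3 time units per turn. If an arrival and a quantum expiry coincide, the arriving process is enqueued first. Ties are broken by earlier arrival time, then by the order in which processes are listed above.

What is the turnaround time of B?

Timeline: | idle 0-2 | A 2-4 | B 4-7 | C 7-10 | B 10-13 | C 13-16 | B 16-19 | C 19-22 | B 22-24 |
Completion: A=4  B=24  C=22
Turnaround(B) = completion − arrival = 24 − 2 = 22

22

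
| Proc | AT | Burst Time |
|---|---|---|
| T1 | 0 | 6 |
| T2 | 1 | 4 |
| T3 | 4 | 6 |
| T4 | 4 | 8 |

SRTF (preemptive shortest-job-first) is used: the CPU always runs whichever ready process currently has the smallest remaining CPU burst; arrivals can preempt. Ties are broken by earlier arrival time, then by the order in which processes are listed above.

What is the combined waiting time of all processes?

22

Timeline: | T1 0-1 | T2 1-5 | T1 5-10 | T3 10-16 | T4 16-24 |
Completion: T1=10  T2=5  T3=16  T4=24
Turnaround (C−A): T1=10  T2=4  T3=12  T4=20
Waiting = turnaround − burst: T1=4, T2=0, T3=6, T4=12
Total waiting = 4 + 0 + 6 + 12 = 22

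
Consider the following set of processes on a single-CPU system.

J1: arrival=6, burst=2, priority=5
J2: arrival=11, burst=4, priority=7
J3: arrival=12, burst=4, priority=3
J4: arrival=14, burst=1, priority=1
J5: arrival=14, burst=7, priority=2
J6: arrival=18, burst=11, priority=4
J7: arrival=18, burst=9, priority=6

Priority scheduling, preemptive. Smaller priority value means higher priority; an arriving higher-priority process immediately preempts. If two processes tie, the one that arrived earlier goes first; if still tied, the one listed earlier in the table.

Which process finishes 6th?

J7

Gantt: | idle 0-6 | J1 6-8 | idle 8-11 | J2 11-12 | J3 12-14 | J4 14-15 | J5 15-22 | J3 22-24 | J6 24-35 | J7 35-44 | J2 44-47 |
Completion: J1=8  J2=47  J3=24  J4=15  J5=22  J6=35  J7=44
Finish order: J1 → J4 → J5 → J3 → J6 → J7 → J2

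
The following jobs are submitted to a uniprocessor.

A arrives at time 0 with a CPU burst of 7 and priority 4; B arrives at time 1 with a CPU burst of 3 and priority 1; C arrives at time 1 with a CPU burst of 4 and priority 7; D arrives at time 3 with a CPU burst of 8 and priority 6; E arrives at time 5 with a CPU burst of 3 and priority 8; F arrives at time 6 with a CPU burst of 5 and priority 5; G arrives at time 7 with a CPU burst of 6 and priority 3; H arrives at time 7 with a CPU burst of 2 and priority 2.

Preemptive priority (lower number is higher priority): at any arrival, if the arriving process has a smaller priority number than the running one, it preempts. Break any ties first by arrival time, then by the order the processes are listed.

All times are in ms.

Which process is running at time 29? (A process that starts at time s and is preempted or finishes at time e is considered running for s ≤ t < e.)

Schedule: | A 0-1 | B 1-4 | A 4-7 | H 7-9 | G 9-15 | A 15-18 | F 18-23 | D 23-31 | C 31-35 | E 35-38 |
Completion: A=18  B=4  C=35  D=31  E=38  F=23  G=15  H=9

D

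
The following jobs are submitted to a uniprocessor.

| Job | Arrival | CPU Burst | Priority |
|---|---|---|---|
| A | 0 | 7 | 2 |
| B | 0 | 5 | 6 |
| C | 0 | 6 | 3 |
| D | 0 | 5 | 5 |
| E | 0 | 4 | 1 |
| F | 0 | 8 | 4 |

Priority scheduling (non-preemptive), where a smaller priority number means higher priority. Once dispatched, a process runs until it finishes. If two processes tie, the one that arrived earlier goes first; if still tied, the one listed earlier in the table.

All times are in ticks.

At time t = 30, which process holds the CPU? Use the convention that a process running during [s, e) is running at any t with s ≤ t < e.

Timeline: | E 0-4 | A 4-11 | C 11-17 | F 17-25 | D 25-30 | B 30-35 |
Completion: A=11  B=35  C=17  D=30  E=4  F=25
Turnaround (C−A): A=11  B=35  C=17  D=30  E=4  F=25

B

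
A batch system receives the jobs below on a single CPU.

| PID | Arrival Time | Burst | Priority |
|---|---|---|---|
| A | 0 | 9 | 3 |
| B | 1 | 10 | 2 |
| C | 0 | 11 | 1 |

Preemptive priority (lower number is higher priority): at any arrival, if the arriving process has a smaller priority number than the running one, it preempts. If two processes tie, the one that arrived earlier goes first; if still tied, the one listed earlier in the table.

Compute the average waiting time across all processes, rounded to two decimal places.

10.33

Schedule: | C 0-11 | B 11-21 | A 21-30 |
Completion: A=30  B=21  C=11
Waiting times: A=21, B=10, C=0
Average waiting = (21+10+0) / 3 = 31/3 = 10.33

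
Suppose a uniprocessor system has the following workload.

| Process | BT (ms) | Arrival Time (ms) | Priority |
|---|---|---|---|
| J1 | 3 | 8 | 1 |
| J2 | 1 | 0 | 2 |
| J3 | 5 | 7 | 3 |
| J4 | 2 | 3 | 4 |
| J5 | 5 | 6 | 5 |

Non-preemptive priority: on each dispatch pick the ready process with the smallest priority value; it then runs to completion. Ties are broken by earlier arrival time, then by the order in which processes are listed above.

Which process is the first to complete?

J2

Gantt: | J2 0-1 | idle 1-3 | J4 3-5 | idle 5-6 | J5 6-11 | J1 11-14 | J3 14-19 |
Completion: J1=14  J2=1  J3=19  J4=5  J5=11
Turnaround (C−A): J1=6  J2=1  J3=12  J4=2  J5=5
Finish order: J2 → J4 → J5 → J1 → J3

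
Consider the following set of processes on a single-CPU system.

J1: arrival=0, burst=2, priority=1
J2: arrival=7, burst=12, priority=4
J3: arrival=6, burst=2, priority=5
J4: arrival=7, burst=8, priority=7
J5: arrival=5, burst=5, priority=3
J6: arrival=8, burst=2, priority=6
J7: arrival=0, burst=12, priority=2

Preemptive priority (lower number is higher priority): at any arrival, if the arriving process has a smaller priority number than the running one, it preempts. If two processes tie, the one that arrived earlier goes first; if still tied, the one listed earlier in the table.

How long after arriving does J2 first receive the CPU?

Schedule: | J1 0-2 | J7 2-14 | J5 14-19 | J2 19-31 | J3 31-33 | J6 33-35 | J4 35-43 |
Completion: J1=2  J2=31  J3=33  J4=43  J5=19  J6=35  J7=14
Turnaround (C−A): J1=2  J2=24  J3=27  J4=36  J5=14  J6=27  J7=14
Response(J2) = first start − arrival = 19 − 7 = 12

12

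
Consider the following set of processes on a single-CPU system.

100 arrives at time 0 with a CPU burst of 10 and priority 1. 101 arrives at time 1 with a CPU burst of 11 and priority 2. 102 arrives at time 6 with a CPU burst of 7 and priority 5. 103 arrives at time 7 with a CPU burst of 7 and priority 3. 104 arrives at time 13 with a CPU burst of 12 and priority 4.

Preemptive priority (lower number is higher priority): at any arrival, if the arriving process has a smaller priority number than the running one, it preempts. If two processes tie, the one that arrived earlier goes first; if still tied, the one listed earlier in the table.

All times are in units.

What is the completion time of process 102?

47

Schedule: | 100 0-10 | 101 10-21 | 103 21-28 | 104 28-40 | 102 40-47 |
Completion: 100=10  101=21  102=47  103=28  104=40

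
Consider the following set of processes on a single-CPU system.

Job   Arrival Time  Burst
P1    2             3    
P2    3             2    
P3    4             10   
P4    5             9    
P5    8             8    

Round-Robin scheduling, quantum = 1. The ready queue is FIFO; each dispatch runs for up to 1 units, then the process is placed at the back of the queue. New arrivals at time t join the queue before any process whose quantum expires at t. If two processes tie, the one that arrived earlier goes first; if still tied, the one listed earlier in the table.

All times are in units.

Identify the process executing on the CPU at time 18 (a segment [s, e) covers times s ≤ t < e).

Gantt: | idle 0-2 | P1 2-3 | P2 3-4 | P1 4-5 | P3 5-6 | P2 6-7 | P4 7-8 | P1 8-9 | P3 9-10 | P5 10-11 | P4 11-12 | P3 12-13 | P5 13-14 | P4 14-15 | P3 15-16 | P5 16-17 | P4 17-18 | P3 18-19 | P5 19-20 | P4 20-21 | P3 21-22 | P5 22-23 | P4 23-24 | P3 24-25 | P5 25-26 | P4 26-27 | P3 27-28 | P5 28-29 | P4 29-30 | P3 30-31 | P5 31-32 | P4 32-33 | P3 33-34 |
Completion: P1=9  P2=7  P3=34  P4=33  P5=32

P3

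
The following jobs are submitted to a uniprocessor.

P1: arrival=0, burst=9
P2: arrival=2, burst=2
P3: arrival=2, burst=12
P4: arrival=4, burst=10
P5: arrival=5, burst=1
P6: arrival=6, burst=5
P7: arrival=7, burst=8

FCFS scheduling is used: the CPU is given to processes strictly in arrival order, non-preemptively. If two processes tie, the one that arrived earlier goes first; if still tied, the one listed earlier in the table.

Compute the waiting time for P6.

28

Timeline: | P1 0-9 | P2 9-11 | P3 11-23 | P4 23-33 | P5 33-34 | P6 34-39 | P7 39-47 |
Completion: P1=9  P2=11  P3=23  P4=33  P5=34  P6=39  P7=47
Turnaround (C−A): P1=9  P2=9  P3=21  P4=29  P5=29  P6=33  P7=40
Waiting(P6) = turnaround − burst = 33 − 5 = 28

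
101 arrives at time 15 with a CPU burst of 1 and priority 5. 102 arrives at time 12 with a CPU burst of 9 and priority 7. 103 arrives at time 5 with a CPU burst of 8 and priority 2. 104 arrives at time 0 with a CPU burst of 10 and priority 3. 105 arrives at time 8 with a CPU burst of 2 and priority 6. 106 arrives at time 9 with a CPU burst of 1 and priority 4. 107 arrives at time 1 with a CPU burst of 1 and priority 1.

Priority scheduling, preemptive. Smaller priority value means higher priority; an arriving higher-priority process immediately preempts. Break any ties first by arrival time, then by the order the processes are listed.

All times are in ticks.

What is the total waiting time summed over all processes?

Schedule: | 104 0-1 | 107 1-2 | 104 2-5 | 103 5-13 | 104 13-19 | 106 19-20 | 101 20-21 | 105 21-23 | 102 23-32 |
Completion: 101=21  102=32  103=13  104=19  105=23  106=20  107=2
Waiting = turnaround − burst: 101=5, 102=11, 103=0, 104=9, 105=13, 106=10, 107=0
Total waiting = 5 + 11 + 0 + 9 + 13 + 10 + 0 = 48

48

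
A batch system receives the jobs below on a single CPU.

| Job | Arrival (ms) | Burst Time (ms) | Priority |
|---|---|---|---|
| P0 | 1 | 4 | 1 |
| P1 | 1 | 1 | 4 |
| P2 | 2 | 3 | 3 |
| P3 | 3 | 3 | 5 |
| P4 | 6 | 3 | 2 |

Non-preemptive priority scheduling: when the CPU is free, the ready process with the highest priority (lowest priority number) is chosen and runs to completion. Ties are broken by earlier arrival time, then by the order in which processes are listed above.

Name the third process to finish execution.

P4

Schedule: | idle 0-1 | P0 1-5 | P2 5-8 | P4 8-11 | P1 11-12 | P3 12-15 |
Completion: P0=5  P1=12  P2=8  P3=15  P4=11
Finish order: P0 → P2 → P4 → P1 → P3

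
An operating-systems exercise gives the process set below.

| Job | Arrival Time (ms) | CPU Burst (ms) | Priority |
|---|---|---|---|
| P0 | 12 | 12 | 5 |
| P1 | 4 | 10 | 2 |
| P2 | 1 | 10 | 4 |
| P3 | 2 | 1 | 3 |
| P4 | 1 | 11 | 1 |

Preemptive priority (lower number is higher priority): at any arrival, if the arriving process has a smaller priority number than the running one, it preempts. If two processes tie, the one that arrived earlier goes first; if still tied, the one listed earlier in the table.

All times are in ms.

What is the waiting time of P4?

Gantt: | idle 0-1 | P4 1-12 | P1 12-22 | P3 22-23 | P2 23-33 | P0 33-45 |
Completion: P0=45  P1=22  P2=33  P3=23  P4=12
Waiting(P4) = turnaround − burst = 11 − 11 = 0

0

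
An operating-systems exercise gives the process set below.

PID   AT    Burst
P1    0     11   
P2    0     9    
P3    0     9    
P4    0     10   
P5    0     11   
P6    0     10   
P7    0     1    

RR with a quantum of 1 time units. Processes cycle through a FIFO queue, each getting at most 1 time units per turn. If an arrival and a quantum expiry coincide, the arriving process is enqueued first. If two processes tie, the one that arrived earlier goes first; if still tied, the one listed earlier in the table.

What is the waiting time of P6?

49

Gantt: | P1 0-1 | P2 1-2 | P3 2-3 | P4 3-4 | P5 4-5 | P6 5-6 | P7 6-7 | P1 7-8 | P2 8-9 | P3 9-10 | P4 10-11 | P5 11-12 | P6 12-13 | P1 13-14 | P2 14-15 | P3 15-16 | P4 16-17 | P5 17-18 | P6 18-19 | P1 19-20 | P2 20-21 | P3 21-22 | P4 22-23 | P5 23-24 | P6 24-25 | P1 25-26 | P2 26-27 | P3 27-28 | P4 28-29 | P5 29-30 | P6 30-31 | P1 31-32 | P2 32-33 | P3 33-34 | P4 34-35 | P5 35-36 | P6 36-37 | P1 37-38 | P2 38-39 | P3 39-40 | P4 40-41 | P5 41-42 | P6 42-43 | P1 43-44 | P2 44-45 | P3 45-46 | P4 46-47 | P5 47-48 | P6 48-49 | P1 49-50 | P2 50-51 | P3 51-52 | P4 52-53 | P5 53-54 | P6 54-55 | P1 55-56 | P4 56-57 | P5 57-58 | P6 58-59 | P1 59-60 | P5 60-61 |
Completion: P1=60  P2=51  P3=52  P4=57  P5=61  P6=59  P7=7
Waiting(P6) = turnaround − burst = 59 − 10 = 49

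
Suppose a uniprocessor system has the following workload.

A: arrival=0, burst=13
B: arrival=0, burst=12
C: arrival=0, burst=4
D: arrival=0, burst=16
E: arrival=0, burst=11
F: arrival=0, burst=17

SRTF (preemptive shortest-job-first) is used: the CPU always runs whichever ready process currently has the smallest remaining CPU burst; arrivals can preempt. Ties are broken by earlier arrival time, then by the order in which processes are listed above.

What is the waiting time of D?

Schedule: | C 0-4 | E 4-15 | B 15-27 | A 27-40 | D 40-56 | F 56-73 |
Completion: A=40  B=27  C=4  D=56  E=15  F=73
Waiting(D) = turnaround − burst = 56 − 16 = 40

40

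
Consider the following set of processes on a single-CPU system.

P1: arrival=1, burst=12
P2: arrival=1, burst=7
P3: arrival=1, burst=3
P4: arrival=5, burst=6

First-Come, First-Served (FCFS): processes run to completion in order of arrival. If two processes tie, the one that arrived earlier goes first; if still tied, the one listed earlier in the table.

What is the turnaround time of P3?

Timeline: | idle 0-1 | P1 1-13 | P2 13-20 | P3 20-23 | P4 23-29 |
Completion: P1=13  P2=20  P3=23  P4=29
Turnaround (C−A): P1=12  P2=19  P3=22  P4=24
Turnaround(P3) = completion − arrival = 23 − 1 = 22

22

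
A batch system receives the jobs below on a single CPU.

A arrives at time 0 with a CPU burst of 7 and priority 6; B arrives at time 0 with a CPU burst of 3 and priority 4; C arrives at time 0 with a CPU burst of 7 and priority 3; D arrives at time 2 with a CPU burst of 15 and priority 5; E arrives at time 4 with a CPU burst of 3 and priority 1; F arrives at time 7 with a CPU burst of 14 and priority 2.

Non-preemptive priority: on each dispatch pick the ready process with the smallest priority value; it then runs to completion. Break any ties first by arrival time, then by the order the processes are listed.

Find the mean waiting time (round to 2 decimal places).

16.17

Schedule: | C 0-7 | E 7-10 | F 10-24 | B 24-27 | D 27-42 | A 42-49 |
Completion: A=49  B=27  C=7  D=42  E=10  F=24
Turnaround (C−A): A=49  B=27  C=7  D=40  E=6  F=17
Waiting times: A=42, B=24, C=0, D=25, E=3, F=3
Average waiting = (42+24+0+25+3+3) / 6 = 97/6 = 16.17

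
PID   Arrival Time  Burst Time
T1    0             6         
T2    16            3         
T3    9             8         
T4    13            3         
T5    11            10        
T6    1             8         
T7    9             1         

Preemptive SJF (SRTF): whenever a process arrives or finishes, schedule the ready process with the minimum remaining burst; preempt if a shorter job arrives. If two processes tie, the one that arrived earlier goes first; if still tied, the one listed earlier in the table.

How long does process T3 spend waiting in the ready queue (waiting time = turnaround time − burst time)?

12

Gantt: | T1 0-6 | T6 6-9 | T7 9-10 | T6 10-15 | T4 15-18 | T2 18-21 | T3 21-29 | T5 29-39 |
Completion: T1=6  T2=21  T3=29  T4=18  T5=39  T6=15  T7=10
Turnaround (C−A): T1=6  T2=5  T3=20  T4=5  T5=28  T6=14  T7=1
Waiting(T3) = turnaround − burst = 20 − 8 = 12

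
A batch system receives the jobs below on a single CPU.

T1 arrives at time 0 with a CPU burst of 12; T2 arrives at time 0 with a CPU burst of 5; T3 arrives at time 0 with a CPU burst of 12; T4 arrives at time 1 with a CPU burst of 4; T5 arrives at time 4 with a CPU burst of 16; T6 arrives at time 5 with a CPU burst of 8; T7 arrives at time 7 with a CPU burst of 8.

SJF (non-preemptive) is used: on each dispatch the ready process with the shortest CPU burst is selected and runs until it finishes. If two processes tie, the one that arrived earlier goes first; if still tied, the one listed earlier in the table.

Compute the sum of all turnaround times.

Timeline: | T2 0-5 | T4 5-9 | T6 9-17 | T7 17-25 | T1 25-37 | T3 37-49 | T5 49-65 |
Completion: T1=37  T2=5  T3=49  T4=9  T5=65  T6=17  T7=25
Turnaround = completion − arrival: T1=37, T2=5, T3=49, T4=8, T5=61, T6=12, T7=18
Total turnaround = 37 + 5 + 49 + 8 + 61 + 12 + 18 = 190

190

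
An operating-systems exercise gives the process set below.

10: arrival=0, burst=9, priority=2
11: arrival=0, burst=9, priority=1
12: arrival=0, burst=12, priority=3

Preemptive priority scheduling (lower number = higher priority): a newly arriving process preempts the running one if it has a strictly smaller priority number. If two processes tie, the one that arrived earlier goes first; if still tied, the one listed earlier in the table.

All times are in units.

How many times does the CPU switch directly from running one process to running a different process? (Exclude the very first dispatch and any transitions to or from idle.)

2

Schedule: | 11 0-9 | 10 9-18 | 12 18-30 |
Completion: 10=18  11=9  12=30
Turnaround (C−A): 10=18  11=9  12=30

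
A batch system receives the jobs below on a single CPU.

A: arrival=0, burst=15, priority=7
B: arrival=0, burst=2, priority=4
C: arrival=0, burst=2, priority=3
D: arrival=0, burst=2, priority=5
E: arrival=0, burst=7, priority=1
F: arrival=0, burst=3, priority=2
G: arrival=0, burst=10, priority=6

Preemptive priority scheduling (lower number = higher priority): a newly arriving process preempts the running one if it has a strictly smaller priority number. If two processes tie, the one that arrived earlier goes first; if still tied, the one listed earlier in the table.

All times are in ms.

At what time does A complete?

Timeline: | E 0-7 | F 7-10 | C 10-12 | B 12-14 | D 14-16 | G 16-26 | A 26-41 |
Completion: A=41  B=14  C=12  D=16  E=7  F=10  G=26
Turnaround (C−A): A=41  B=14  C=12  D=16  E=7  F=10  G=26

41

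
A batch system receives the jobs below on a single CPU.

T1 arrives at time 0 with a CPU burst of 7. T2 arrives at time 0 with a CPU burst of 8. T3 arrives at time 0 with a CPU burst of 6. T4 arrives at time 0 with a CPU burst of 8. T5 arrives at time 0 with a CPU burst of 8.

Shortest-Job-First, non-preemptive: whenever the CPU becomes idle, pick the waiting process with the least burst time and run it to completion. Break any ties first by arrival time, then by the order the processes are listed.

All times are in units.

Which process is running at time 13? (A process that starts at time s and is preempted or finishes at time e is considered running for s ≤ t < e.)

T2

Timeline: | T3 0-6 | T1 6-13 | T2 13-21 | T4 21-29 | T5 29-37 |
Completion: T1=13  T2=21  T3=6  T4=29  T5=37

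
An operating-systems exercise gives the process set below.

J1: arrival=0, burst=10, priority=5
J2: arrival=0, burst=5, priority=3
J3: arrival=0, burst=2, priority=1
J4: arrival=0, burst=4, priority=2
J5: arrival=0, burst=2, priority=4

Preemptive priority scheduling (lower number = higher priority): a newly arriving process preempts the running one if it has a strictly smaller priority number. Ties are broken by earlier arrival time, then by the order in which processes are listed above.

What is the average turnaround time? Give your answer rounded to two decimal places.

11.00

Schedule: | J3 0-2 | J4 2-6 | J2 6-11 | J5 11-13 | J1 13-23 |
Completion: J1=23  J2=11  J3=2  J4=6  J5=13
Turnaround (C−A): J1=23  J2=11  J3=2  J4=6  J5=13
Turnaround times: J1=23, J2=11, J3=2, J4=6, J5=13
Average turnaround = (23+11+2+6+13) / 5 = 55/5 = 11.00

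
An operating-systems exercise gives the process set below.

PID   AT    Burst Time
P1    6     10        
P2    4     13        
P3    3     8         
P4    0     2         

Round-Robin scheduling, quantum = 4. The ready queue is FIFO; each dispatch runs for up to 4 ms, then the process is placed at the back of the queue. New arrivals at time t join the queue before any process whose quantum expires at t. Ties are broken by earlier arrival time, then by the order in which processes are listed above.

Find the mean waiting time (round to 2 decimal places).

Gantt: | P4 0-2 | idle 2-3 | P3 3-7 | P2 7-11 | P1 11-15 | P3 15-19 | P2 19-23 | P1 23-27 | P2 27-31 | P1 31-33 | P2 33-34 |
Completion: P1=33  P2=34  P3=19  P4=2
Waiting times: P1=17, P2=17, P3=8, P4=0
Average waiting = (17+17+8+0) / 4 = 42/4 = 10.50

10.50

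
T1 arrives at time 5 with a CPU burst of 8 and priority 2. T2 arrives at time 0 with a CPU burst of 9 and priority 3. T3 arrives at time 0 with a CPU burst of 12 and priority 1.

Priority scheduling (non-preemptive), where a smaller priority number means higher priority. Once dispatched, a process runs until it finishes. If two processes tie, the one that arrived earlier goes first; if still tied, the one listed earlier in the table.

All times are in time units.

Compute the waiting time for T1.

7

Schedule: | T3 0-12 | T1 12-20 | T2 20-29 |
Completion: T1=20  T2=29  T3=12
Waiting(T1) = turnaround − burst = 15 − 8 = 7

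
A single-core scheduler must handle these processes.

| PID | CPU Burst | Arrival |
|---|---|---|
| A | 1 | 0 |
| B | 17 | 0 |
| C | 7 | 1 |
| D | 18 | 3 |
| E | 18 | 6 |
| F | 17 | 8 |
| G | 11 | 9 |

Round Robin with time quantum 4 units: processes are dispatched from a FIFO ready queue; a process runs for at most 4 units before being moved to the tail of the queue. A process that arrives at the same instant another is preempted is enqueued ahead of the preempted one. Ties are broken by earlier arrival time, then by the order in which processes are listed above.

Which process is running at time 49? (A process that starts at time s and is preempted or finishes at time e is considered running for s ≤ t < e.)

Gantt: | A 0-1 | B 1-5 | C 5-9 | D 9-13 | B 13-17 | E 17-21 | F 21-25 | G 25-29 | C 29-32 | D 32-36 | B 36-40 | E 40-44 | F 44-48 | G 48-52 | D 52-56 | B 56-60 | E 60-64 | F 64-68 | G 68-71 | D 71-75 | B 75-76 | E 76-80 | F 80-84 | D 84-86 | E 86-88 | F 88-89 |
Completion: A=1  B=76  C=32  D=86  E=88  F=89  G=71
Turnaround (C−A): A=1  B=76  C=31  D=83  E=82  F=81  G=62

G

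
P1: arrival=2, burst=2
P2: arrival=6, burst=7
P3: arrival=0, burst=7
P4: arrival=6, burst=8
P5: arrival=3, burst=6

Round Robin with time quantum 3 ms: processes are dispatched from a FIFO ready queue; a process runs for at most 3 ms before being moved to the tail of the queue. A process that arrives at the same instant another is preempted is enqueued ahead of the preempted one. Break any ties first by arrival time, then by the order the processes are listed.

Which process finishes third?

P3

Gantt: | P3 0-3 | P1 3-5 | P5 5-8 | P3 8-11 | P2 11-14 | P4 14-17 | P5 17-20 | P3 20-21 | P2 21-24 | P4 24-27 | P2 27-28 | P4 28-30 |
Completion: P1=5  P2=28  P3=21  P4=30  P5=20
Turnaround (C−A): P1=3  P2=22  P3=21  P4=24  P5=17
Finish order: P1 → P5 → P3 → P2 → P4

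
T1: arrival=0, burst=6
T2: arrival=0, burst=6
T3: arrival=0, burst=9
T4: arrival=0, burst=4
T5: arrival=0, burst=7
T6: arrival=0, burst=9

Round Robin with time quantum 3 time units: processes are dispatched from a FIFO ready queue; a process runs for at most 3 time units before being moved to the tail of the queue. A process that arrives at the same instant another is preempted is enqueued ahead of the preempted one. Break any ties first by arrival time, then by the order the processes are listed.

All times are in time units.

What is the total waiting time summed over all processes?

148

Gantt: | T1 0-3 | T2 3-6 | T3 6-9 | T4 9-12 | T5 12-15 | T6 15-18 | T1 18-21 | T2 21-24 | T3 24-27 | T4 27-28 | T5 28-31 | T6 31-34 | T3 34-37 | T5 37-38 | T6 38-41 |
Completion: T1=21  T2=24  T3=37  T4=28  T5=38  T6=41
Turnaround (C−A): T1=21  T2=24  T3=37  T4=28  T5=38  T6=41
Waiting = turnaround − burst: T1=15, T2=18, T3=28, T4=24, T5=31, T6=32
Total waiting = 15 + 18 + 28 + 24 + 31 + 32 = 148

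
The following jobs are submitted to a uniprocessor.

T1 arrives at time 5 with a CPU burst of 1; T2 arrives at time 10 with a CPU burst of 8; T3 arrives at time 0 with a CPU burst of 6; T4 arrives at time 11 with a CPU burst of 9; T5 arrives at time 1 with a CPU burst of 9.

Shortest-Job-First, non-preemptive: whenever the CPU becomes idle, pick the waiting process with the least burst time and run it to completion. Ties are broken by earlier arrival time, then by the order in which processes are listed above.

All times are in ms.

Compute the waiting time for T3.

Gantt: | T3 0-6 | T1 6-7 | T5 7-16 | T2 16-24 | T4 24-33 |
Completion: T1=7  T2=24  T3=6  T4=33  T5=16
Waiting(T3) = turnaround − burst = 6 − 6 = 0

0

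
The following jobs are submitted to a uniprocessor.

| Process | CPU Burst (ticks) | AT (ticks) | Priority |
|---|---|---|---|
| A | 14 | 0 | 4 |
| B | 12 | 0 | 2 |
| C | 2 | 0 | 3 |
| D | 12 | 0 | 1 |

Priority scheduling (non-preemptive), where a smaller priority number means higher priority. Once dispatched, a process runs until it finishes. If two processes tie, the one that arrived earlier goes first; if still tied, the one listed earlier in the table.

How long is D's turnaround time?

Timeline: | D 0-12 | B 12-24 | C 24-26 | A 26-40 |
Completion: A=40  B=24  C=26  D=12
Turnaround(D) = completion − arrival = 12 − 0 = 12

12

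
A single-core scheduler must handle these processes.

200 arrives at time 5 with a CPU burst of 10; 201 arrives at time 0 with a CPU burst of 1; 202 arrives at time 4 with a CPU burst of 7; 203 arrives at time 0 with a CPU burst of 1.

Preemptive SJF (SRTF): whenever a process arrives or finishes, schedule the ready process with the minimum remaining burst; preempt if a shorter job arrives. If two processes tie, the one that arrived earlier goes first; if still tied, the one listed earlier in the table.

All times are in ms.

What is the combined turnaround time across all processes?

26

Gantt: | 201 0-1 | 203 1-2 | idle 2-4 | 202 4-11 | 200 11-21 |
Completion: 200=21  201=1  202=11  203=2
Turnaround (C−A): 200=16  201=1  202=7  203=2
Turnaround = completion − arrival: 200=16, 201=1, 202=7, 203=2
Total turnaround = 16 + 1 + 7 + 2 = 26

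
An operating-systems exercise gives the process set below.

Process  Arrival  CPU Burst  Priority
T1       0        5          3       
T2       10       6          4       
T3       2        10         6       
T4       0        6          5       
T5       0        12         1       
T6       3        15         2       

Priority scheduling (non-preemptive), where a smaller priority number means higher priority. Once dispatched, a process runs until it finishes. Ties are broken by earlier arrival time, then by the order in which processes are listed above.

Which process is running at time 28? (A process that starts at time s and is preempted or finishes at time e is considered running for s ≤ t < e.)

Schedule: | T5 0-12 | T6 12-27 | T1 27-32 | T2 32-38 | T4 38-44 | T3 44-54 |
Completion: T1=32  T2=38  T3=54  T4=44  T5=12  T6=27
Turnaround (C−A): T1=32  T2=28  T3=52  T4=44  T5=12  T6=24

T1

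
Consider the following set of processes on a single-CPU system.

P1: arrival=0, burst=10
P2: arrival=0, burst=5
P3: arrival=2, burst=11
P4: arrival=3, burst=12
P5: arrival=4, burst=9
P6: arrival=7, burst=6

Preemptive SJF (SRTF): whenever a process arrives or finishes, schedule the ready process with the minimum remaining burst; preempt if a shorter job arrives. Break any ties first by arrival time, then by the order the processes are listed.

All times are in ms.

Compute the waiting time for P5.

Timeline: | P2 0-5 | P5 5-7 | P6 7-13 | P5 13-20 | P1 20-30 | P3 30-41 | P4 41-53 |
Completion: P1=30  P2=5  P3=41  P4=53  P5=20  P6=13
Waiting(P5) = turnaround − burst = 16 − 9 = 7

7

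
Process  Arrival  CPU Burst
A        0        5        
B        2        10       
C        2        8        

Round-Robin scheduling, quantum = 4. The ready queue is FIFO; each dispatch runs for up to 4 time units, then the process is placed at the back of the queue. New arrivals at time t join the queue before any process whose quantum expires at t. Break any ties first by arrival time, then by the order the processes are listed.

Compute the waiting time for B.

11

Schedule: | A 0-4 | B 4-8 | C 8-12 | A 12-13 | B 13-17 | C 17-21 | B 21-23 |
Completion: A=13  B=23  C=21
Turnaround (C−A): A=13  B=21  C=19
Waiting(B) = turnaround − burst = 21 − 10 = 11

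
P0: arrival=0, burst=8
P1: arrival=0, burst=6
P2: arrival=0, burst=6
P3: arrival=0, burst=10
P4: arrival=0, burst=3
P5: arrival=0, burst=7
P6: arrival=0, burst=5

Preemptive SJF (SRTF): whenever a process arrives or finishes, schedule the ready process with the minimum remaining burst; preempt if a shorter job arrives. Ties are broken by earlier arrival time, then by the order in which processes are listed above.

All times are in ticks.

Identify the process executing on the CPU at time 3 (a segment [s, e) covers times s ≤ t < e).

P6

Gantt: | P4 0-3 | P6 3-8 | P1 8-14 | P2 14-20 | P5 20-27 | P0 27-35 | P3 35-45 |
Completion: P0=35  P1=14  P2=20  P3=45  P4=3  P5=27  P6=8
Turnaround (C−A): P0=35  P1=14  P2=20  P3=45  P4=3  P5=27  P6=8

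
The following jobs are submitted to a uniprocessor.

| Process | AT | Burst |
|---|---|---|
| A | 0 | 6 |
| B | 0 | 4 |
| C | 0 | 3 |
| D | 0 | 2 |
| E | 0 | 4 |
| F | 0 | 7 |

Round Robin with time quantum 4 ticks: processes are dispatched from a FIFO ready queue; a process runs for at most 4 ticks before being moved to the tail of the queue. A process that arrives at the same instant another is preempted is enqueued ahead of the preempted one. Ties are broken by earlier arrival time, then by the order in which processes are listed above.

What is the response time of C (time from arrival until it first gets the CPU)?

8

Schedule: | A 0-4 | B 4-8 | C 8-11 | D 11-13 | E 13-17 | F 17-21 | A 21-23 | F 23-26 |
Completion: A=23  B=8  C=11  D=13  E=17  F=26
Response(C) = first start − arrival = 8 − 0 = 8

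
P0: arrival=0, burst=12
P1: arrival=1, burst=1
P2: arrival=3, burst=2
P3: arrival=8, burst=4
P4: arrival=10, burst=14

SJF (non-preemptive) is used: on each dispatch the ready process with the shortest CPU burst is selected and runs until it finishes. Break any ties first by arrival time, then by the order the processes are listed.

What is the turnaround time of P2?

12

Schedule: | P0 0-12 | P1 12-13 | P2 13-15 | P3 15-19 | P4 19-33 |
Completion: P0=12  P1=13  P2=15  P3=19  P4=33
Turnaround (C−A): P0=12  P1=12  P2=12  P3=11  P4=23
Turnaround(P2) = completion − arrival = 15 − 3 = 12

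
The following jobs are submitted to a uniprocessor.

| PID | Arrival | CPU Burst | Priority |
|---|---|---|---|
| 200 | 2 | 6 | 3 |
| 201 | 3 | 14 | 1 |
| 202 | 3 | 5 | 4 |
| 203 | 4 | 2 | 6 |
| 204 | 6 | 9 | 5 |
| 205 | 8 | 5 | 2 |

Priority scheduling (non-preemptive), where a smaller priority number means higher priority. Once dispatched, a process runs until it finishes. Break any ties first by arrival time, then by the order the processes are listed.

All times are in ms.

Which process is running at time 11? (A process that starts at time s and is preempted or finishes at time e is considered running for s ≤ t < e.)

201

Schedule: | idle 0-2 | 200 2-8 | 201 8-22 | 205 22-27 | 202 27-32 | 204 32-41 | 203 41-43 |
Completion: 200=8  201=22  202=32  203=43  204=41  205=27
Turnaround (C−A): 200=6  201=19  202=29  203=39  204=35  205=19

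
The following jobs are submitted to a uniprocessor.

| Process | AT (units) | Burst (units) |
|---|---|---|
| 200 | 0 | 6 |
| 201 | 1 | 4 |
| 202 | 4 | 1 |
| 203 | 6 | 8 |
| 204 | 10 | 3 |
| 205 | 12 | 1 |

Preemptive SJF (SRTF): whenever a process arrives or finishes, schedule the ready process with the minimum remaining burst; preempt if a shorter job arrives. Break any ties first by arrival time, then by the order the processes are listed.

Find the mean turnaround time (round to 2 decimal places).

Gantt: | 200 0-1 | 201 1-5 | 202 5-6 | 200 6-11 | 204 11-12 | 205 12-13 | 204 13-15 | 203 15-23 |
Completion: 200=11  201=5  202=6  203=23  204=15  205=13
Turnaround times: 200=11, 201=4, 202=2, 203=17, 204=5, 205=1
Average turnaround = (11+4+2+17+5+1) / 6 = 40/6 = 6.67

6.67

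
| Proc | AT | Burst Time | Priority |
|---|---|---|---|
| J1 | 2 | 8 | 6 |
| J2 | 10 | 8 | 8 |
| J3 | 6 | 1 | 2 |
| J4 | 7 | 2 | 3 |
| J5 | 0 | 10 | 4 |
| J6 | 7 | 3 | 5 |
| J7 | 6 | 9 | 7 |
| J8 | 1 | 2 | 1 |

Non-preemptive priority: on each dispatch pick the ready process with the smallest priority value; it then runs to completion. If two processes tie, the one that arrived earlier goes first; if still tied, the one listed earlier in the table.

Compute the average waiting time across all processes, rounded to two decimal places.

11.25

Schedule: | J5 0-10 | J8 10-12 | J3 12-13 | J4 13-15 | J6 15-18 | J1 18-26 | J7 26-35 | J2 35-43 |
Completion: J1=26  J2=43  J3=13  J4=15  J5=10  J6=18  J7=35  J8=12
Turnaround (C−A): J1=24  J2=33  J3=7  J4=8  J5=10  J6=11  J7=29  J8=11
Waiting times: J1=16, J2=25, J3=6, J4=6, J5=0, J6=8, J7=20, J8=9
Average waiting = (16+25+6+6+0+8+20+9) / 8 = 90/8 = 11.25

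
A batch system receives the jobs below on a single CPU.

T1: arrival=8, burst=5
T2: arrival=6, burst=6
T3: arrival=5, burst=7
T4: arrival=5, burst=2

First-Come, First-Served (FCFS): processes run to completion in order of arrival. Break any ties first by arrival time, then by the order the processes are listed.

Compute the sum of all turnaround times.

47

Timeline: | idle 0-5 | T3 5-12 | T4 12-14 | T2 14-20 | T1 20-25 |
Completion: T1=25  T2=20  T3=12  T4=14
Turnaround (C−A): T1=17  T2=14  T3=7  T4=9
Turnaround = completion − arrival: T1=17, T2=14, T3=7, T4=9
Total turnaround = 17 + 14 + 7 + 9 = 47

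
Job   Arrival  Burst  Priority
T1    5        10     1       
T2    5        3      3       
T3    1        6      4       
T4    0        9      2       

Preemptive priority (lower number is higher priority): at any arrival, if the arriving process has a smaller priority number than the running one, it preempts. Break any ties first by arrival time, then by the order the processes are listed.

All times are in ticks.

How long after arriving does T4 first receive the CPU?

Gantt: | T4 0-5 | T1 5-15 | T4 15-19 | T2 19-22 | T3 22-28 |
Completion: T1=15  T2=22  T3=28  T4=19
Response(T4) = first start − arrival = 0 − 0 = 0

0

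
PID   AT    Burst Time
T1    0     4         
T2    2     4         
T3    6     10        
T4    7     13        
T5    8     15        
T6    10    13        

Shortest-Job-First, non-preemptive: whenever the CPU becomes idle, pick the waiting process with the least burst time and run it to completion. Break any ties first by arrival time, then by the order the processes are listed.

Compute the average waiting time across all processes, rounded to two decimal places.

Schedule: | T1 0-4 | T2 4-8 | T3 8-18 | T4 18-31 | T6 31-44 | T5 44-59 |
Completion: T1=4  T2=8  T3=18  T4=31  T5=59  T6=44
Turnaround (C−A): T1=4  T2=6  T3=12  T4=24  T5=51  T6=34
Waiting times: T1=0, T2=2, T3=2, T4=11, T5=36, T6=21
Average waiting = (0+2+2+11+36+21) / 6 = 72/6 = 12.00

12.00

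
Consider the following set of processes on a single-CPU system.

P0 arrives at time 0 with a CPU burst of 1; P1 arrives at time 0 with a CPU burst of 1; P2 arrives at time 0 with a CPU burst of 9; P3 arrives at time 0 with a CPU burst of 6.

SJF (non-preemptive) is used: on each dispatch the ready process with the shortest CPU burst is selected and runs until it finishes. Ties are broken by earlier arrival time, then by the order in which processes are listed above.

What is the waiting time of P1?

1

Timeline: | P0 0-1 | P1 1-2 | P3 2-8 | P2 8-17 |
Completion: P0=1  P1=2  P2=17  P3=8
Turnaround (C−A): P0=1  P1=2  P2=17  P3=8
Waiting(P1) = turnaround − burst = 2 − 1 = 1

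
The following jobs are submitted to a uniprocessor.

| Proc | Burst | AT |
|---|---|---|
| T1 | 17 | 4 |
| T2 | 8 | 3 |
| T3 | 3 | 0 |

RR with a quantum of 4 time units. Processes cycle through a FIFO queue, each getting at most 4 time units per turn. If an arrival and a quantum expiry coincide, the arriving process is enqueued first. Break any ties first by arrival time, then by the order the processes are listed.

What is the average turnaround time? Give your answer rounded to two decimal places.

Schedule: | T3 0-3 | T2 3-7 | T1 7-11 | T2 11-15 | T1 15-28 |
Completion: T1=28  T2=15  T3=3
Turnaround (C−A): T1=24  T2=12  T3=3
Turnaround times: T1=24, T2=12, T3=3
Average turnaround = (24+12+3) / 3 = 39/3 = 13.00

13.00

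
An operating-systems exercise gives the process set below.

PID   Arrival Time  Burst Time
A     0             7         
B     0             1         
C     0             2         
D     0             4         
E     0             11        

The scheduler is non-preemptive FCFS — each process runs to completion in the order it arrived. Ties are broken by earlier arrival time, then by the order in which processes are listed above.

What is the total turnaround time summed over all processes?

Timeline: | A 0-7 | B 7-8 | C 8-10 | D 10-14 | E 14-25 |
Completion: A=7  B=8  C=10  D=14  E=25
Turnaround = completion − arrival: A=7, B=8, C=10, D=14, E=25
Total turnaround = 7 + 8 + 10 + 14 + 25 = 64

64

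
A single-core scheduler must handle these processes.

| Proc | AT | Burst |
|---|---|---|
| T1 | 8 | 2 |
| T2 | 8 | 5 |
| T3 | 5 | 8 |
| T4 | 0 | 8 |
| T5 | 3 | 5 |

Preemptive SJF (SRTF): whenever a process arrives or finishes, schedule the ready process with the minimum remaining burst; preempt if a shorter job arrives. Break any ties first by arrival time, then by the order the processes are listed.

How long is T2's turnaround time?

12

Gantt: | T4 0-8 | T1 8-10 | T5 10-15 | T2 15-20 | T3 20-28 |
Completion: T1=10  T2=20  T3=28  T4=8  T5=15
Turnaround (C−A): T1=2  T2=12  T3=23  T4=8  T5=12
Turnaround(T2) = completion − arrival = 20 − 8 = 12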